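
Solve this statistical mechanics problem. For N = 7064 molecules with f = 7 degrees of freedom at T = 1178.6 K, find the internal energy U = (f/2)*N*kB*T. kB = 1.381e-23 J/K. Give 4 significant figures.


Step 1: f/2 = 7/2 = 3.5
Step 2: N*kB*T = 7064*1.381e-23*1178.6 = 1.15e-16
Step 3: U = 3.5 * 1.15e-16 = 4.024e-16 J

4.024e-16


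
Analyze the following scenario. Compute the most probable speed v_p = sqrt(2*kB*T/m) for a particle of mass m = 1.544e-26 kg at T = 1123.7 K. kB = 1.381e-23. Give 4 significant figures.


Step 1: Numerator = 2*kB*T = 2*1.381e-23*1123.7 = 3.104e-20
Step 2: Ratio = 3.104e-20 / 1.544e-26 = 2.01e+06
Step 3: v_p = sqrt(2.01e+06) = 1418 m/s

1418


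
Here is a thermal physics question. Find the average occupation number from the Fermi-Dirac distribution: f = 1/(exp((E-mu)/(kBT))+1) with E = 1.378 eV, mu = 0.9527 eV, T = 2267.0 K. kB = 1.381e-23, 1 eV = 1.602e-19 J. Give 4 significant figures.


Step 1: (E - mu) = 1.378 - 0.9527 = 0.4253 eV
Step 2: Convert: (E-mu)*eV = 6.813e-20 J
Step 3: x = (E-mu)*eV/(kB*T) = 2.176
Step 4: f = 1/(exp(2.176)+1) = 0.1019

0.1019


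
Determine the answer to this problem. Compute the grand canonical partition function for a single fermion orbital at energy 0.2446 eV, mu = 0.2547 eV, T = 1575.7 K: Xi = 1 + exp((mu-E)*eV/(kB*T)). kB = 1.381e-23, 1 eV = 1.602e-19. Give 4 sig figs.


Step 1: (mu - E) = 0.2547 - 0.2446 = 0.0101 eV
Step 2: x = (mu-E)*eV/(kB*T) = 0.0101*1.602e-19/(1.381e-23*1575.7) = 0.07436
Step 3: exp(x) = 1.077
Step 4: Xi = 1 + 1.077 = 2.077

2.077


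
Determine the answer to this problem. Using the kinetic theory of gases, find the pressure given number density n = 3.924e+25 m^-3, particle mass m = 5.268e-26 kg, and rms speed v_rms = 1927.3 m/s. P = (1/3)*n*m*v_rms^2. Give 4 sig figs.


Step 1: v_rms^2 = 1927.3^2 = 3.714e+06
Step 2: n*m = 3.924e+25*5.268e-26 = 2.067
Step 3: P = (1/3)*2.067*3.714e+06 = 2.559e+06 Pa

2.559e+06


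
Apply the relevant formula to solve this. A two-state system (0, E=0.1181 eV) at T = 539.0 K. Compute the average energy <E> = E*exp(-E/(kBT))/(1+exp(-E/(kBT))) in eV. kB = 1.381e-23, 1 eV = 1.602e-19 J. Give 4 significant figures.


Step 1: beta*E = 0.1181*1.602e-19/(1.381e-23*539.0) = 2.542
Step 2: exp(-beta*E) = 0.07873
Step 3: <E> = 0.1181*0.07873/(1+0.07873) = 0.008619 eV

0.008619


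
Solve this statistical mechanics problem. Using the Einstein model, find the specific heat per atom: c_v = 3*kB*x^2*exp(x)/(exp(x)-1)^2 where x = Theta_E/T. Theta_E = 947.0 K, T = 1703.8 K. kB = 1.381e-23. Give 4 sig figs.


Step 1: x = Theta_E/T = 947.0/1703.8 = 0.5558
Step 2: x^2 = 0.3089
Step 3: exp(x) = 1.743
Step 4: c_v = 3*1.381e-23*0.3089*1.743/(1.743-1)^2 = 4.038e-23

4.038e-23


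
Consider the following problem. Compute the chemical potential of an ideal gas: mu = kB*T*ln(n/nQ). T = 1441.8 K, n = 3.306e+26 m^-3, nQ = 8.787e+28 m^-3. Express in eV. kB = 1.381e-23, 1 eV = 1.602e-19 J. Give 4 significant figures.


Step 1: n/nQ = 3.306e+26/8.787e+28 = 0.003762
Step 2: ln(n/nQ) = -5.583
Step 3: mu = kB*T*ln(n/nQ) = 1.991e-20*-5.583 = -1.112e-19 J
Step 4: Convert to eV: -1.112e-19/1.602e-19 = -0.6939 eV

-0.6939


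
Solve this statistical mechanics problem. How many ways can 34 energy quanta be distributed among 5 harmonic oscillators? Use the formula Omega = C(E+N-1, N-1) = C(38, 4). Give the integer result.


Step 1: Use binomial coefficient C(38, 4)
Step 2: Numerator = 38! / 34!
Step 3: Denominator = 4!
Step 4: Omega = 73815

73815


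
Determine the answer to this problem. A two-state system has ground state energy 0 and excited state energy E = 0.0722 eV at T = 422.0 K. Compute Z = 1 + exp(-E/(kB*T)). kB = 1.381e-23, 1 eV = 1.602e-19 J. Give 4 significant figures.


Step 1: Compute beta*E = E*eV/(kB*T) = 0.0722*1.602e-19/(1.381e-23*422.0) = 1.985
Step 2: exp(-beta*E) = exp(-1.985) = 0.1374
Step 3: Z = 1 + 0.1374 = 1.137

1.137


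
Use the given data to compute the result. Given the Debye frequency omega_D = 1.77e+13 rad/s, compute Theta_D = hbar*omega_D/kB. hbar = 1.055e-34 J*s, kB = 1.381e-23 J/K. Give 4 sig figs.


Step 1: hbar*omega_D = 1.055e-34 * 1.77e+13 = 1.867e-21 J
Step 2: Theta_D = 1.867e-21 / 1.381e-23
Step 3: Theta_D = 135.2 K

135.2


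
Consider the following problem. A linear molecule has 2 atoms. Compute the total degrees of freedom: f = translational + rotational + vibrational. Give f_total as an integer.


Step 1: Translational DOF = 3
Step 2: Rotational DOF (linear) = 2
Step 3: Vibrational DOF = 3*2 - 5 = 1
Step 4: Total = 3 + 2 + 1 = 6

6


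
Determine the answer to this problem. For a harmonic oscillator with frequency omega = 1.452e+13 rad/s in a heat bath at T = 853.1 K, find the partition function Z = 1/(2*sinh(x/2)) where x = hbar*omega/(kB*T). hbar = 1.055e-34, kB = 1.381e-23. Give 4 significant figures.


Step 1: Compute x = hbar*omega/(kB*T) = 1.055e-34*1.452e+13/(1.381e-23*853.1) = 0.13
Step 2: x/2 = 0.06501
Step 3: sinh(x/2) = 0.06506
Step 4: Z = 1/(2*0.06506) = 7.685

7.685


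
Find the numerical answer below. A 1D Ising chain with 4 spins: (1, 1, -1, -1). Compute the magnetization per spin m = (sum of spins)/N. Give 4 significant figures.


Step 1: Count up spins (+1): 2, down spins (-1): 2
Step 2: Total magnetization M = 2 - 2 = 0
Step 3: m = M/N = 0/4 = 0

0


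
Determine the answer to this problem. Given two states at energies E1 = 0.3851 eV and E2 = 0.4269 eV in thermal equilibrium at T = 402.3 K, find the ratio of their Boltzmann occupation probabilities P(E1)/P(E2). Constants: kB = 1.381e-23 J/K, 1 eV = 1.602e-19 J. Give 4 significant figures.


Step 1: Compute energy difference dE = E1 - E2 = 0.3851 - 0.4269 = -0.0418 eV
Step 2: Convert to Joules: dE_J = -0.0418 * 1.602e-19 = -6.696e-21 J
Step 3: Compute exponent = -dE_J / (kB * T) = -(-6.696e-21) / (1.381e-23 * 402.3) = 1.205
Step 4: P(E1)/P(E2) = exp(1.205) = 3.338

3.338


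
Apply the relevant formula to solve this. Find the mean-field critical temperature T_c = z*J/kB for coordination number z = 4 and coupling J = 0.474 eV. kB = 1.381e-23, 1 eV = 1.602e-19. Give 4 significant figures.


Step 1: z*J = 4*0.474 = 1.896 eV
Step 2: Convert to Joules: 1.896*1.602e-19 = 3.037e-19 J
Step 3: T_c = 3.037e-19 / 1.381e-23 = 2.199e+04 K

2.199e+04


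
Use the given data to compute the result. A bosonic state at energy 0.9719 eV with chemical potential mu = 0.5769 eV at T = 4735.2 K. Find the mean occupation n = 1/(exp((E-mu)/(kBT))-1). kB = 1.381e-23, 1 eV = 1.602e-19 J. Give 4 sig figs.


Step 1: (E - mu) = 0.395 eV
Step 2: x = (E-mu)*eV/(kB*T) = 0.395*1.602e-19/(1.381e-23*4735.2) = 0.9677
Step 3: exp(x) = 2.632
Step 4: n = 1/(exp(x)-1) = 0.6128

0.6128


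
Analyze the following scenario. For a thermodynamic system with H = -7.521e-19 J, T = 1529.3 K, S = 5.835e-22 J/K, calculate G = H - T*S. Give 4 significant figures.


Step 1: T*S = 1529.3 * 5.835e-22 = 8.923e-19 J
Step 2: G = H - T*S = -7.521e-19 - 8.923e-19
Step 3: G = -1.644e-18 J

-1.644e-18


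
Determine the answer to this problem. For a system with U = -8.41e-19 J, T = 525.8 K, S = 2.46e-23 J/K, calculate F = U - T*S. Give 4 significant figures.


Step 1: T*S = 525.8 * 2.46e-23 = 1.293e-20 J
Step 2: F = U - T*S = -8.41e-19 - 1.293e-20
Step 3: F = -8.539e-19 J

-8.539e-19


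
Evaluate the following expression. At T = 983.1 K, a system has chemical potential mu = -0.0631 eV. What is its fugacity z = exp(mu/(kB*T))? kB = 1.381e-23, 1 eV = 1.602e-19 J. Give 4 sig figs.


Step 1: Convert mu to Joules: -0.0631*1.602e-19 = -1.011e-20 J
Step 2: kB*T = 1.381e-23*983.1 = 1.358e-20 J
Step 3: mu/(kB*T) = -0.7446
Step 4: z = exp(-0.7446) = 0.4749

0.4749


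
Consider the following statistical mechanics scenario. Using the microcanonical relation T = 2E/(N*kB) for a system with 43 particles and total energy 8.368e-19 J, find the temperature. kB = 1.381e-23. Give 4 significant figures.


Step 1: Numerator = 2*E = 2*8.368e-19 = 1.674e-18 J
Step 2: Denominator = N*kB = 43*1.381e-23 = 5.938e-22
Step 3: T = 1.674e-18 / 5.938e-22 = 2818 K

2818


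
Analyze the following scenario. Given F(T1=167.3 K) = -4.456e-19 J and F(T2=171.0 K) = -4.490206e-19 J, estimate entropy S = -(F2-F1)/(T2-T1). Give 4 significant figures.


Step 1: dF = F2 - F1 = -4.490206e-19 - (-4.456e-19) = -3.4206e-21 J
Step 2: dT = T2 - T1 = 171.0 - 167.3 = 3.7 K
Step 3: S = -dF/dT = -(-3.4206e-21)/3.7 = 9.245e-22 J/K

9.245e-22


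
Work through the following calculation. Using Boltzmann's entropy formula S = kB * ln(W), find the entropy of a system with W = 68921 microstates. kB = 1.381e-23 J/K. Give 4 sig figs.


Step 1: ln(W) = ln(68921) = 11.14
Step 2: S = kB * ln(W) = 1.381e-23 * 11.14
Step 3: S = 1.539e-22 J/K

1.539e-22


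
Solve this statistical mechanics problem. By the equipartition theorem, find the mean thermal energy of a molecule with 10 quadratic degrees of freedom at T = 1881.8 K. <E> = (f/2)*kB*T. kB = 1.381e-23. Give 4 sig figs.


Step 1: f/2 = 10/2 = 5
Step 2: kB*T = 1.381e-23 * 1881.8 = 2.599e-20
Step 3: <E> = 5 * 2.599e-20 = 1.299e-19 J

1.299e-19


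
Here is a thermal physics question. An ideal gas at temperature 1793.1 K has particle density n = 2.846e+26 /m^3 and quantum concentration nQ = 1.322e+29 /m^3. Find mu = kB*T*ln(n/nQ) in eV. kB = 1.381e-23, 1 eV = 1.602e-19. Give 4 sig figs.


Step 1: n/nQ = 2.846e+26/1.322e+29 = 0.002153
Step 2: ln(n/nQ) = -6.141
Step 3: mu = kB*T*ln(n/nQ) = 2.476e-20*-6.141 = -1.521e-19 J
Step 4: Convert to eV: -1.521e-19/1.602e-19 = -0.9492 eV

-0.9492


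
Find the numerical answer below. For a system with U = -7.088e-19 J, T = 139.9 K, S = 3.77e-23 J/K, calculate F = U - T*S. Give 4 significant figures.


Step 1: T*S = 139.9 * 3.77e-23 = 5.274e-21 J
Step 2: F = U - T*S = -7.088e-19 - 5.274e-21
Step 3: F = -7.141e-19 J

-7.141e-19


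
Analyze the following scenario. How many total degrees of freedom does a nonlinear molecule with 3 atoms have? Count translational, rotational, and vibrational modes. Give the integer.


Step 1: Translational DOF = 3
Step 2: Rotational DOF (nonlinear) = 3
Step 3: Vibrational DOF = 3*3 - 6 = 3
Step 4: Total = 3 + 3 + 3 = 9

9


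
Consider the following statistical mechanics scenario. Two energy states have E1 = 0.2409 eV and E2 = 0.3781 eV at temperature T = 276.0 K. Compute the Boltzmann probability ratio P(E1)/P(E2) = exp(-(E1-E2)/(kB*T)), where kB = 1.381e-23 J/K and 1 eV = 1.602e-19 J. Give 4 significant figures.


Step 1: Compute energy difference dE = E1 - E2 = 0.2409 - 0.3781 = -0.1372 eV
Step 2: Convert to Joules: dE_J = -0.1372 * 1.602e-19 = -2.198e-20 J
Step 3: Compute exponent = -dE_J / (kB * T) = -(-2.198e-20) / (1.381e-23 * 276.0) = 5.767
Step 4: P(E1)/P(E2) = exp(5.767) = 319.4

319.4


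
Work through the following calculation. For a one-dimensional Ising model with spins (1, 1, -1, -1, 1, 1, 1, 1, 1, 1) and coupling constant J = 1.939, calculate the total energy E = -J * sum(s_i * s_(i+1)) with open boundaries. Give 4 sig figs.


Step 1: Nearest-neighbor products: 1, -1, 1, -1, 1, 1, 1, 1, 1
Step 2: Sum of products = 5
Step 3: E = -1.939 * 5 = -9.695

-9.695


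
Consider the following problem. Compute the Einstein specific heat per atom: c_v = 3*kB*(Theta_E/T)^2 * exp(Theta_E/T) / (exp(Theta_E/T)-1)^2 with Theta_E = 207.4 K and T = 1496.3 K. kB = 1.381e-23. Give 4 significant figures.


Step 1: x = Theta_E/T = 207.4/1496.3 = 0.1386
Step 2: x^2 = 0.01921
Step 3: exp(x) = 1.149
Step 4: c_v = 3*1.381e-23*0.01921*1.149/(1.149-1)^2 = 4.136e-23

4.136e-23


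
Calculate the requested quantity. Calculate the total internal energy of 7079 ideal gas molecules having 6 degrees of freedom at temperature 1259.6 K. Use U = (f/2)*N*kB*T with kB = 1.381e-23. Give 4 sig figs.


Step 1: f/2 = 6/2 = 3.0
Step 2: N*kB*T = 7079*1.381e-23*1259.6 = 1.231e-16
Step 3: U = 3.0 * 1.231e-16 = 3.694e-16 J

3.694e-16


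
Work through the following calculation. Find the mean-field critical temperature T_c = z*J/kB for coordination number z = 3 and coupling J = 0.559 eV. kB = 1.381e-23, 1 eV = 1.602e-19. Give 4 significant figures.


Step 1: z*J = 3*0.559 = 1.677 eV
Step 2: Convert to Joules: 1.677*1.602e-19 = 2.687e-19 J
Step 3: T_c = 2.687e-19 / 1.381e-23 = 1.945e+04 K

1.945e+04


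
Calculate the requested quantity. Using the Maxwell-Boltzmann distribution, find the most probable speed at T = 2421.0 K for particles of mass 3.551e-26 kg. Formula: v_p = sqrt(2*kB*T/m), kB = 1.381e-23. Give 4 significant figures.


Step 1: Numerator = 2*kB*T = 2*1.381e-23*2421.0 = 6.687e-20
Step 2: Ratio = 6.687e-20 / 3.551e-26 = 1.883e+06
Step 3: v_p = sqrt(1.883e+06) = 1372 m/s

1372


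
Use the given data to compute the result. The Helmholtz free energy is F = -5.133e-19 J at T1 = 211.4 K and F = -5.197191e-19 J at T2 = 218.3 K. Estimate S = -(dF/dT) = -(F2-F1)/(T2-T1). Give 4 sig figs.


Step 1: dF = F2 - F1 = -5.197191e-19 - (-5.133e-19) = -6.4191e-21 J
Step 2: dT = T2 - T1 = 218.3 - 211.4 = 6.9 K
Step 3: S = -dF/dT = -(-6.4191e-21)/6.9 = 9.303e-22 J/K

9.303e-22


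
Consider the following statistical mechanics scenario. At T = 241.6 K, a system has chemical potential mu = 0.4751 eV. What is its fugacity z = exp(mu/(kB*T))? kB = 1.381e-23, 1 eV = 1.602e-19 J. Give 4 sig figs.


Step 1: Convert mu to Joules: 0.4751*1.602e-19 = 7.611e-20 J
Step 2: kB*T = 1.381e-23*241.6 = 3.336e-21 J
Step 3: mu/(kB*T) = 22.81
Step 4: z = exp(22.81) = 8.072e+09

8.072e+09


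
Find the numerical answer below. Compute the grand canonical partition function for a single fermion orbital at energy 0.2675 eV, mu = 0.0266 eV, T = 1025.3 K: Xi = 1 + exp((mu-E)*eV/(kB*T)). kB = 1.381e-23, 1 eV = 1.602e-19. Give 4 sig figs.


Step 1: (mu - E) = 0.0266 - 0.2675 = -0.2409 eV
Step 2: x = (mu-E)*eV/(kB*T) = -0.2409*1.602e-19/(1.381e-23*1025.3) = -2.726
Step 3: exp(x) = 0.06551
Step 4: Xi = 1 + 0.06551 = 1.066

1.066


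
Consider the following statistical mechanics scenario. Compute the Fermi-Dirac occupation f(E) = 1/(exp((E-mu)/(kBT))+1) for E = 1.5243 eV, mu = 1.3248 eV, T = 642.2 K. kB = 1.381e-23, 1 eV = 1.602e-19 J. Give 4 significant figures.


Step 1: (E - mu) = 1.5243 - 1.3248 = 0.1995 eV
Step 2: Convert: (E-mu)*eV = 3.196e-20 J
Step 3: x = (E-mu)*eV/(kB*T) = 3.604
Step 4: f = 1/(exp(3.604)+1) = 0.0265

0.0265


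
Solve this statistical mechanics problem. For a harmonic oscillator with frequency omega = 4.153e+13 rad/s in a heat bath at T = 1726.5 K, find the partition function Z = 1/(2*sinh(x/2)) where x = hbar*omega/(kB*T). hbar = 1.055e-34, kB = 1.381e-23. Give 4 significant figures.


Step 1: Compute x = hbar*omega/(kB*T) = 1.055e-34*4.153e+13/(1.381e-23*1726.5) = 0.1838
Step 2: x/2 = 0.09188
Step 3: sinh(x/2) = 0.09201
Step 4: Z = 1/(2*0.09201) = 5.434

5.434


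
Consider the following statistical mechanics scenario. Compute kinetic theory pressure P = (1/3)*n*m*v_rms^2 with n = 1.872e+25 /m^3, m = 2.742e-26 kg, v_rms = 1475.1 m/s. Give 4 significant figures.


Step 1: v_rms^2 = 1475.1^2 = 2.176e+06
Step 2: n*m = 1.872e+25*2.742e-26 = 0.5133
Step 3: P = (1/3)*0.5133*2.176e+06 = 3.723e+05 Pa

3.723e+05


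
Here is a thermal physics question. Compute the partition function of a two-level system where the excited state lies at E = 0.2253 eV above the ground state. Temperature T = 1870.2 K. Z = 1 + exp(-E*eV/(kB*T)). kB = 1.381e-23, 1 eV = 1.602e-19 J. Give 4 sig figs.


Step 1: Compute beta*E = E*eV/(kB*T) = 0.2253*1.602e-19/(1.381e-23*1870.2) = 1.397
Step 2: exp(-beta*E) = exp(-1.397) = 0.2472
Step 3: Z = 1 + 0.2472 = 1.247

1.247


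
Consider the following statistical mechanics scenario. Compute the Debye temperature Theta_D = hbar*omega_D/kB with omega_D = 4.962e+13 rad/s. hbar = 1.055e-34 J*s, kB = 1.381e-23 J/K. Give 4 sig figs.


Step 1: hbar*omega_D = 1.055e-34 * 4.962e+13 = 5.235e-21 J
Step 2: Theta_D = 5.235e-21 / 1.381e-23
Step 3: Theta_D = 379.1 K

379.1


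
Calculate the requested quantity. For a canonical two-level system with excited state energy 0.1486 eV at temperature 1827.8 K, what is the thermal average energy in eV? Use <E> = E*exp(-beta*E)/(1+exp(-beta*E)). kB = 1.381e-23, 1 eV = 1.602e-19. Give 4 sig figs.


Step 1: beta*E = 0.1486*1.602e-19/(1.381e-23*1827.8) = 0.9431
Step 2: exp(-beta*E) = 0.3894
Step 3: <E> = 0.1486*0.3894/(1+0.3894) = 0.04165 eV

0.04165


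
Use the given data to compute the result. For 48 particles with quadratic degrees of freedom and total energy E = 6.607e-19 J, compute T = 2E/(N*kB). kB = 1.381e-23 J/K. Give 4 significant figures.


Step 1: Numerator = 2*E = 2*6.607e-19 = 1.321e-18 J
Step 2: Denominator = N*kB = 48*1.381e-23 = 6.629e-22
Step 3: T = 1.321e-18 / 6.629e-22 = 1993 K

1993


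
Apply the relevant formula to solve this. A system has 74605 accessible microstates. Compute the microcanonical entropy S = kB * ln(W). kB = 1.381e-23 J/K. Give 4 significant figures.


Step 1: ln(W) = ln(74605) = 11.22
Step 2: S = kB * ln(W) = 1.381e-23 * 11.22
Step 3: S = 1.549e-22 J/K

1.549e-22


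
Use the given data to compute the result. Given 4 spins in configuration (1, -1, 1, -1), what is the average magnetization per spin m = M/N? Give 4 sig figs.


Step 1: Count up spins (+1): 2, down spins (-1): 2
Step 2: Total magnetization M = 2 - 2 = 0
Step 3: m = M/N = 0/4 = 0

0


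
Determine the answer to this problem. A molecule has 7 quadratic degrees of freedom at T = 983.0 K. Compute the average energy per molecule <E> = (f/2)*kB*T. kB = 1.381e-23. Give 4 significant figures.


Step 1: f/2 = 7/2 = 3.5
Step 2: kB*T = 1.381e-23 * 983.0 = 1.358e-20
Step 3: <E> = 3.5 * 1.358e-20 = 4.751e-20 J

4.751e-20


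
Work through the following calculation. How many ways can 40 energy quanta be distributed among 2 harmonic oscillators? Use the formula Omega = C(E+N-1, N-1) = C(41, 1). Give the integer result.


Step 1: Use binomial coefficient C(41, 1)
Step 2: Numerator = 41! / 40!
Step 3: Denominator = 1!
Step 4: Omega = 41

41


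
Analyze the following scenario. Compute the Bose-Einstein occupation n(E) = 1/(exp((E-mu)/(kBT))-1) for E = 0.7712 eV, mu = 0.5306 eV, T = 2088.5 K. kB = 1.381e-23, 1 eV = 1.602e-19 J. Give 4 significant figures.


Step 1: (E - mu) = 0.2406 eV
Step 2: x = (E-mu)*eV/(kB*T) = 0.2406*1.602e-19/(1.381e-23*2088.5) = 1.336
Step 3: exp(x) = 3.805
Step 4: n = 1/(exp(x)-1) = 0.3565

0.3565


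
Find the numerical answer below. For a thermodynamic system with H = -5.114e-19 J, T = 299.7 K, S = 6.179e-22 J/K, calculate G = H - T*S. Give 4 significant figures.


Step 1: T*S = 299.7 * 6.179e-22 = 1.852e-19 J
Step 2: G = H - T*S = -5.114e-19 - 1.852e-19
Step 3: G = -6.966e-19 J

-6.966e-19


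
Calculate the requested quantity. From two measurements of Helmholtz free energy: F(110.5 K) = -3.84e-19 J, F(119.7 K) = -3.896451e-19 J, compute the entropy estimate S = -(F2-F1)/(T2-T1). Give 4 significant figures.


Step 1: dF = F2 - F1 = -3.896451e-19 - (-3.84e-19) = -5.6451e-21 J
Step 2: dT = T2 - T1 = 119.7 - 110.5 = 9.2 K
Step 3: S = -dF/dT = -(-5.6451e-21)/9.2 = 6.136e-22 J/K

6.136e-22


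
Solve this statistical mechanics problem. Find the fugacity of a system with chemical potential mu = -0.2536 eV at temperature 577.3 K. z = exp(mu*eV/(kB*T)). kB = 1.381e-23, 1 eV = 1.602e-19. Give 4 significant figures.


Step 1: Convert mu to Joules: -0.2536*1.602e-19 = -4.063e-20 J
Step 2: kB*T = 1.381e-23*577.3 = 7.973e-21 J
Step 3: mu/(kB*T) = -5.096
Step 4: z = exp(-5.096) = 0.006122

0.006122


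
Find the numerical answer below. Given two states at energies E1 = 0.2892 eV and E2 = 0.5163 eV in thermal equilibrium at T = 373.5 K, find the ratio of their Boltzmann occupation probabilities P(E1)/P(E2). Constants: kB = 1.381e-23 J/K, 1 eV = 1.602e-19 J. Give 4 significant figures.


Step 1: Compute energy difference dE = E1 - E2 = 0.2892 - 0.5163 = -0.2271 eV
Step 2: Convert to Joules: dE_J = -0.2271 * 1.602e-19 = -3.638e-20 J
Step 3: Compute exponent = -dE_J / (kB * T) = -(-3.638e-20) / (1.381e-23 * 373.5) = 7.053
Step 4: P(E1)/P(E2) = exp(7.053) = 1157

1157


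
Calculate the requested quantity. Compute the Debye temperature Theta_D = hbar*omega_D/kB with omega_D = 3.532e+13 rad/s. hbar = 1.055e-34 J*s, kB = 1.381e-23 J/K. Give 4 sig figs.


Step 1: hbar*omega_D = 1.055e-34 * 3.532e+13 = 3.726e-21 J
Step 2: Theta_D = 3.726e-21 / 1.381e-23
Step 3: Theta_D = 269.8 K

269.8


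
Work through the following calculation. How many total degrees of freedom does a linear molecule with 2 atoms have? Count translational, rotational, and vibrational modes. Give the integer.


Step 1: Translational DOF = 3
Step 2: Rotational DOF (linear) = 2
Step 3: Vibrational DOF = 3*2 - 5 = 1
Step 4: Total = 3 + 2 + 1 = 6

6


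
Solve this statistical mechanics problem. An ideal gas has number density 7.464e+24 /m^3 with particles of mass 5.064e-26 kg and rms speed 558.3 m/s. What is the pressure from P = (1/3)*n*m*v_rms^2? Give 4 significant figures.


Step 1: v_rms^2 = 558.3^2 = 3.117e+05
Step 2: n*m = 7.464e+24*5.064e-26 = 0.378
Step 3: P = (1/3)*0.378*3.117e+05 = 3.927e+04 Pa

3.927e+04


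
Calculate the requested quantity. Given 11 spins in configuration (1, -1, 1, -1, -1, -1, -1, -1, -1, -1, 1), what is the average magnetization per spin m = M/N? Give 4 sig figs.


Step 1: Count up spins (+1): 3, down spins (-1): 8
Step 2: Total magnetization M = 3 - 8 = -5
Step 3: m = M/N = -5/11 = -0.4545

-0.4545


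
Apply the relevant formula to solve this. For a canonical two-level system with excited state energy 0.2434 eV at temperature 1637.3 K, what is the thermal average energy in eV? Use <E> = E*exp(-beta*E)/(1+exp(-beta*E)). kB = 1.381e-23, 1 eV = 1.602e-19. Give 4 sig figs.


Step 1: beta*E = 0.2434*1.602e-19/(1.381e-23*1637.3) = 1.724
Step 2: exp(-beta*E) = 0.1783
Step 3: <E> = 0.2434*0.1783/(1+0.1783) = 0.03682 eV

0.03682


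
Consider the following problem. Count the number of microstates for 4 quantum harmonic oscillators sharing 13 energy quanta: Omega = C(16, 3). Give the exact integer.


Step 1: Use binomial coefficient C(16, 3)
Step 2: Numerator = 16! / 13!
Step 3: Denominator = 3!
Step 4: Omega = 560

560


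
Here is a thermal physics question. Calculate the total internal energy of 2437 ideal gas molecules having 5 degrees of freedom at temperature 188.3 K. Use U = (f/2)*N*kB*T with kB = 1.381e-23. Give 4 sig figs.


Step 1: f/2 = 5/2 = 2.5
Step 2: N*kB*T = 2437*1.381e-23*188.3 = 6.337e-18
Step 3: U = 2.5 * 6.337e-18 = 1.584e-17 J

1.584e-17


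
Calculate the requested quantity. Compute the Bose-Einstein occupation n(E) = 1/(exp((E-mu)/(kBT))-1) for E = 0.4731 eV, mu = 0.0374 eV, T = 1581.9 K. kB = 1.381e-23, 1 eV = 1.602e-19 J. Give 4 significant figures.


Step 1: (E - mu) = 0.4357 eV
Step 2: x = (E-mu)*eV/(kB*T) = 0.4357*1.602e-19/(1.381e-23*1581.9) = 3.195
Step 3: exp(x) = 24.41
Step 4: n = 1/(exp(x)-1) = 0.04271

0.04271


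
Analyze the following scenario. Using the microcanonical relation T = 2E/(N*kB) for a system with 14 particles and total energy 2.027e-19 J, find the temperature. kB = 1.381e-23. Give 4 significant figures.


Step 1: Numerator = 2*E = 2*2.027e-19 = 4.054e-19 J
Step 2: Denominator = N*kB = 14*1.381e-23 = 1.933e-22
Step 3: T = 4.054e-19 / 1.933e-22 = 2097 K

2097


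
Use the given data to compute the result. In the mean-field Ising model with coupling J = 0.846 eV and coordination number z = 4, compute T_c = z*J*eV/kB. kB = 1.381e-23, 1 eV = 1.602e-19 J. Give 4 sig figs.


Step 1: z*J = 4*0.846 = 3.384 eV
Step 2: Convert to Joules: 3.384*1.602e-19 = 5.421e-19 J
Step 3: T_c = 5.421e-19 / 1.381e-23 = 3.926e+04 K

3.926e+04


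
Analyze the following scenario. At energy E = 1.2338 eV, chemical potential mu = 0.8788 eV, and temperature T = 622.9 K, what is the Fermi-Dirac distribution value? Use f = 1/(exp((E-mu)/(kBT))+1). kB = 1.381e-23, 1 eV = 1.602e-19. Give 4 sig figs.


Step 1: (E - mu) = 1.2338 - 0.8788 = 0.355 eV
Step 2: Convert: (E-mu)*eV = 5.687e-20 J
Step 3: x = (E-mu)*eV/(kB*T) = 6.611
Step 4: f = 1/(exp(6.611)+1) = 0.001343

0.001343


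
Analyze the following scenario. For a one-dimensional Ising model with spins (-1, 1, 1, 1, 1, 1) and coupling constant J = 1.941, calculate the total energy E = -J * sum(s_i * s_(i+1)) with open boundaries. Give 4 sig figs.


Step 1: Nearest-neighbor products: -1, 1, 1, 1, 1
Step 2: Sum of products = 3
Step 3: E = -1.941 * 3 = -5.823

-5.823


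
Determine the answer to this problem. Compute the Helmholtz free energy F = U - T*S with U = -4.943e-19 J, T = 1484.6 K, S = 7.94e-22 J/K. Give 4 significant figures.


Step 1: T*S = 1484.6 * 7.94e-22 = 1.179e-18 J
Step 2: F = U - T*S = -4.943e-19 - 1.179e-18
Step 3: F = -1.673e-18 J

-1.673e-18


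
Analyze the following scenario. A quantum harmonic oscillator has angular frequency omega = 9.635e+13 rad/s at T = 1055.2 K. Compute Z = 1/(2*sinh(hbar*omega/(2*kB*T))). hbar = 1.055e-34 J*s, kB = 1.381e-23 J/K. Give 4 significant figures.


Step 1: Compute x = hbar*omega/(kB*T) = 1.055e-34*9.635e+13/(1.381e-23*1055.2) = 0.6976
Step 2: x/2 = 0.3488
Step 3: sinh(x/2) = 0.3559
Step 4: Z = 1/(2*0.3559) = 1.405

1.405


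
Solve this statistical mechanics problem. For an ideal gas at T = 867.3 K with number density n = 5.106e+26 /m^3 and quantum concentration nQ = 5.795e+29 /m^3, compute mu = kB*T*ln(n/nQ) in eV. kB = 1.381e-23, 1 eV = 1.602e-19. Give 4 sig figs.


Step 1: n/nQ = 5.106e+26/5.795e+29 = 0.0008811
Step 2: ln(n/nQ) = -7.034
Step 3: mu = kB*T*ln(n/nQ) = 1.198e-20*-7.034 = -8.425e-20 J
Step 4: Convert to eV: -8.425e-20/1.602e-19 = -0.5259 eV

-0.5259


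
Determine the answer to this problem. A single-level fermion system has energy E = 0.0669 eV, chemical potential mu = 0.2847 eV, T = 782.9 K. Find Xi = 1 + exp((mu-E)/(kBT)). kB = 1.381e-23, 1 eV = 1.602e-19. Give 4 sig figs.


Step 1: (mu - E) = 0.2847 - 0.0669 = 0.2178 eV
Step 2: x = (mu-E)*eV/(kB*T) = 0.2178*1.602e-19/(1.381e-23*782.9) = 3.227
Step 3: exp(x) = 25.21
Step 4: Xi = 1 + 25.21 = 26.21

26.21


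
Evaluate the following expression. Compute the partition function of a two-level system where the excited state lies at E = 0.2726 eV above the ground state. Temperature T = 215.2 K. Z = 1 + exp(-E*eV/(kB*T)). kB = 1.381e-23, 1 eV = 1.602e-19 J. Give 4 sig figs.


Step 1: Compute beta*E = E*eV/(kB*T) = 0.2726*1.602e-19/(1.381e-23*215.2) = 14.69
Step 2: exp(-beta*E) = exp(-14.69) = 4.152e-07
Step 3: Z = 1 + 4.152e-07 = 1

1


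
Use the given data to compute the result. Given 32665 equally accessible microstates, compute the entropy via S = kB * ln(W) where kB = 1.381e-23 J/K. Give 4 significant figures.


Step 1: ln(W) = ln(32665) = 10.39
Step 2: S = kB * ln(W) = 1.381e-23 * 10.39
Step 3: S = 1.435e-22 J/K

1.435e-22


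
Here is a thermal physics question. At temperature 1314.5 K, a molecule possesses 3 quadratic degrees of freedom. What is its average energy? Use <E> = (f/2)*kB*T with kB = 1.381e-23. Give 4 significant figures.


Step 1: f/2 = 3/2 = 1.5
Step 2: kB*T = 1.381e-23 * 1314.5 = 1.815e-20
Step 3: <E> = 1.5 * 1.815e-20 = 2.723e-20 J

2.723e-20


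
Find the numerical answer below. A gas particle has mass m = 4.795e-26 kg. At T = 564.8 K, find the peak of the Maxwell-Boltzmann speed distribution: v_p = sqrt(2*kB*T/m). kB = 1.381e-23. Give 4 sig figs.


Step 1: Numerator = 2*kB*T = 2*1.381e-23*564.8 = 1.56e-20
Step 2: Ratio = 1.56e-20 / 4.795e-26 = 3.253e+05
Step 3: v_p = sqrt(3.253e+05) = 570.4 m/s

570.4


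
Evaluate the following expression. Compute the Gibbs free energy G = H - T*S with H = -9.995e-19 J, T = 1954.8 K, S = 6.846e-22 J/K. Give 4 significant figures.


Step 1: T*S = 1954.8 * 6.846e-22 = 1.338e-18 J
Step 2: G = H - T*S = -9.995e-19 - 1.338e-18
Step 3: G = -2.338e-18 J

-2.338e-18


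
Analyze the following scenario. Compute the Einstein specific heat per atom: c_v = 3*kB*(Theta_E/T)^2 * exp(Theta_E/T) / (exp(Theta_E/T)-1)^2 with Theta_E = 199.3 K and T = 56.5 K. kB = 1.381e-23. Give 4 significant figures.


Step 1: x = Theta_E/T = 199.3/56.5 = 3.527
Step 2: x^2 = 12.44
Step 3: exp(x) = 34.04
Step 4: c_v = 3*1.381e-23*12.44*34.04/(34.04-1)^2 = 1.608e-23

1.608e-23


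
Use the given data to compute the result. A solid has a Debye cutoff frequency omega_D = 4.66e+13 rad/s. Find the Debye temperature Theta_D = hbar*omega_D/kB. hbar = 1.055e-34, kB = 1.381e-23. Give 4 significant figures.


Step 1: hbar*omega_D = 1.055e-34 * 4.66e+13 = 4.916e-21 J
Step 2: Theta_D = 4.916e-21 / 1.381e-23
Step 3: Theta_D = 356 K

356


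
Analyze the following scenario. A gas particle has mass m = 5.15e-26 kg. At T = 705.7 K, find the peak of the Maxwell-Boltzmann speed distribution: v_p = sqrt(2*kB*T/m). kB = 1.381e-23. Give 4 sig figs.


Step 1: Numerator = 2*kB*T = 2*1.381e-23*705.7 = 1.949e-20
Step 2: Ratio = 1.949e-20 / 5.15e-26 = 3.785e+05
Step 3: v_p = sqrt(3.785e+05) = 615.2 m/s

615.2


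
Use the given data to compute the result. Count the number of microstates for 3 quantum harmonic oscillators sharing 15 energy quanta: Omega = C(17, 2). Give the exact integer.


Step 1: Use binomial coefficient C(17, 2)
Step 2: Numerator = 17! / 15!
Step 3: Denominator = 2!
Step 4: Omega = 136

136


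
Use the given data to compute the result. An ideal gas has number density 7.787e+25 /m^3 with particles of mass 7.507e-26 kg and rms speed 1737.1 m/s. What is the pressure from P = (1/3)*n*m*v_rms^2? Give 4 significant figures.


Step 1: v_rms^2 = 1737.1^2 = 3.018e+06
Step 2: n*m = 7.787e+25*7.507e-26 = 5.846
Step 3: P = (1/3)*5.846*3.018e+06 = 5.88e+06 Pa

5.88e+06


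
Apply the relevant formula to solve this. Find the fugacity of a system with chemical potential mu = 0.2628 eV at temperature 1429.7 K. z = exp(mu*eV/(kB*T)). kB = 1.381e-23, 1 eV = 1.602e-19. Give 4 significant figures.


Step 1: Convert mu to Joules: 0.2628*1.602e-19 = 4.21e-20 J
Step 2: kB*T = 1.381e-23*1429.7 = 1.974e-20 J
Step 3: mu/(kB*T) = 2.132
Step 4: z = exp(2.132) = 8.434

8.434


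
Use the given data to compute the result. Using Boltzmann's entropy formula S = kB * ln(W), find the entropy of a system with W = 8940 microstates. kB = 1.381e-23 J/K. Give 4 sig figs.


Step 1: ln(W) = ln(8940) = 9.098
Step 2: S = kB * ln(W) = 1.381e-23 * 9.098
Step 3: S = 1.256e-22 J/K

1.256e-22


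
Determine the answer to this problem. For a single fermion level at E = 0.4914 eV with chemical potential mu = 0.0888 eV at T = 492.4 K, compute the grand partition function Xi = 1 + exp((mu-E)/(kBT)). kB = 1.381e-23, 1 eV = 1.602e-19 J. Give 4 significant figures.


Step 1: (mu - E) = 0.0888 - 0.4914 = -0.4026 eV
Step 2: x = (mu-E)*eV/(kB*T) = -0.4026*1.602e-19/(1.381e-23*492.4) = -9.485
Step 3: exp(x) = 7.6e-05
Step 4: Xi = 1 + 7.6e-05 = 1

1


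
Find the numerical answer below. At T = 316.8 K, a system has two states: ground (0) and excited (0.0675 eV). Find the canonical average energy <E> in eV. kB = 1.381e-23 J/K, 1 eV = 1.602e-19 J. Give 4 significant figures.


Step 1: beta*E = 0.0675*1.602e-19/(1.381e-23*316.8) = 2.472
Step 2: exp(-beta*E) = 0.08445
Step 3: <E> = 0.0675*0.08445/(1+0.08445) = 0.005256 eV

0.005256


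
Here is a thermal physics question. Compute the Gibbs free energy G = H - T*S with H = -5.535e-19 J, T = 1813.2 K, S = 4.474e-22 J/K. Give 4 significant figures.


Step 1: T*S = 1813.2 * 4.474e-22 = 8.112e-19 J
Step 2: G = H - T*S = -5.535e-19 - 8.112e-19
Step 3: G = -1.365e-18 J

-1.365e-18


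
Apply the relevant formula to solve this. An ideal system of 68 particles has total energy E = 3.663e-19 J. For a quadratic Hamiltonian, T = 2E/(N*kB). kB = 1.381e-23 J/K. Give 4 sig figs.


Step 1: Numerator = 2*E = 2*3.663e-19 = 7.326e-19 J
Step 2: Denominator = N*kB = 68*1.381e-23 = 9.391e-22
Step 3: T = 7.326e-19 / 9.391e-22 = 780.1 K

780.1


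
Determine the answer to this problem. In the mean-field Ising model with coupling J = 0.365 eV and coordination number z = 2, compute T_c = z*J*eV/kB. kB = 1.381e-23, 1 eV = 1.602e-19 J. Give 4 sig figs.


Step 1: z*J = 2*0.365 = 0.73 eV
Step 2: Convert to Joules: 0.73*1.602e-19 = 1.169e-19 J
Step 3: T_c = 1.169e-19 / 1.381e-23 = 8468 K

8468


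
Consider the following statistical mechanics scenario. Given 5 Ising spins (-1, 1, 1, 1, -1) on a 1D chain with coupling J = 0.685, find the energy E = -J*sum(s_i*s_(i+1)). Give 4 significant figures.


Step 1: Nearest-neighbor products: -1, 1, 1, -1
Step 2: Sum of products = 0
Step 3: E = -0.685 * 0 = 0

0


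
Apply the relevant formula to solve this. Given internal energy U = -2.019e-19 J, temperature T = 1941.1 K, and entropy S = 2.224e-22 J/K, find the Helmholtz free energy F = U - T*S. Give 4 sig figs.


Step 1: T*S = 1941.1 * 2.224e-22 = 4.317e-19 J
Step 2: F = U - T*S = -2.019e-19 - 4.317e-19
Step 3: F = -6.336e-19 J

-6.336e-19


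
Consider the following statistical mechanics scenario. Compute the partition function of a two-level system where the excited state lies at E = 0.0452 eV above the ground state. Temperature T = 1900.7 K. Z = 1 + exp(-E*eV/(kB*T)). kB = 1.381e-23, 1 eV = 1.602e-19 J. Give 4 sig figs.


Step 1: Compute beta*E = E*eV/(kB*T) = 0.0452*1.602e-19/(1.381e-23*1900.7) = 0.2759
Step 2: exp(-beta*E) = exp(-0.2759) = 0.7589
Step 3: Z = 1 + 0.7589 = 1.759

1.759


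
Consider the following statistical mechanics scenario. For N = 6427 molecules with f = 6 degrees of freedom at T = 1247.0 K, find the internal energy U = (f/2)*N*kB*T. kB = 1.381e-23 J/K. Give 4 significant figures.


Step 1: f/2 = 6/2 = 3.0
Step 2: N*kB*T = 6427*1.381e-23*1247.0 = 1.107e-16
Step 3: U = 3.0 * 1.107e-16 = 3.32e-16 J

3.32e-16


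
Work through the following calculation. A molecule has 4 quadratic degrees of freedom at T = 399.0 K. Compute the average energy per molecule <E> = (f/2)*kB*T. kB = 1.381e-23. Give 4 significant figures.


Step 1: f/2 = 4/2 = 2
Step 2: kB*T = 1.381e-23 * 399.0 = 5.51e-21
Step 3: <E> = 2 * 5.51e-21 = 1.102e-20 J

1.102e-20


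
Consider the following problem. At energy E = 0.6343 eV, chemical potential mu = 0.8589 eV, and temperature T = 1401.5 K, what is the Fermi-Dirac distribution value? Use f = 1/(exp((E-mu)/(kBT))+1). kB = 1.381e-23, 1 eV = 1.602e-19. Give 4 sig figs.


Step 1: (E - mu) = 0.6343 - 0.8589 = -0.2246 eV
Step 2: Convert: (E-mu)*eV = -3.598e-20 J
Step 3: x = (E-mu)*eV/(kB*T) = -1.859
Step 4: f = 1/(exp(-1.859)+1) = 0.8652

0.8652


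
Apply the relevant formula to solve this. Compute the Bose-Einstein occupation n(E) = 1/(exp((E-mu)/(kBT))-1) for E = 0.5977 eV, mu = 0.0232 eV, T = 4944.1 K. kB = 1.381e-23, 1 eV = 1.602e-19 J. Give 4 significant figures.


Step 1: (E - mu) = 0.5745 eV
Step 2: x = (E-mu)*eV/(kB*T) = 0.5745*1.602e-19/(1.381e-23*4944.1) = 1.348
Step 3: exp(x) = 3.85
Step 4: n = 1/(exp(x)-1) = 0.3509

0.3509


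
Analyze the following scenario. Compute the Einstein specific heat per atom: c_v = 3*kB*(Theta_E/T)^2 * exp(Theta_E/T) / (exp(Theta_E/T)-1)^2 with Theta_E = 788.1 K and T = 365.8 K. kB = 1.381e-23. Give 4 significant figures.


Step 1: x = Theta_E/T = 788.1/365.8 = 2.154
Step 2: x^2 = 4.642
Step 3: exp(x) = 8.623
Step 4: c_v = 3*1.381e-23*4.642*8.623/(8.623-1)^2 = 2.854e-23

2.854e-23


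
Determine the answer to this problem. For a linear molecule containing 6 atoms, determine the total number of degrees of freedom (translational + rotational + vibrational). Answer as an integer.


Step 1: Translational DOF = 3
Step 2: Rotational DOF (linear) = 2
Step 3: Vibrational DOF = 3*6 - 5 = 13
Step 4: Total = 3 + 2 + 13 = 18

18


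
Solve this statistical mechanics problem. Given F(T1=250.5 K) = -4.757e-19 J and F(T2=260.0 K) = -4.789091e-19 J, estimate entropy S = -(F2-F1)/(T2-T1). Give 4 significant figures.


Step 1: dF = F2 - F1 = -4.789091e-19 - (-4.757e-19) = -3.2091e-21 J
Step 2: dT = T2 - T1 = 260.0 - 250.5 = 9.5 K
Step 3: S = -dF/dT = -(-3.2091e-21)/9.5 = 3.378e-22 J/K

3.378e-22


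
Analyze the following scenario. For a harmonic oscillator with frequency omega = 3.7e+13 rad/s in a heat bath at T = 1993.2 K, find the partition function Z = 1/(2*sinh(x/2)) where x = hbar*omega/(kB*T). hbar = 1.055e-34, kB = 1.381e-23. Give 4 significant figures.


Step 1: Compute x = hbar*omega/(kB*T) = 1.055e-34*3.7e+13/(1.381e-23*1993.2) = 0.1418
Step 2: x/2 = 0.07091
Step 3: sinh(x/2) = 0.07096
Step 4: Z = 1/(2*0.07096) = 7.046

7.046


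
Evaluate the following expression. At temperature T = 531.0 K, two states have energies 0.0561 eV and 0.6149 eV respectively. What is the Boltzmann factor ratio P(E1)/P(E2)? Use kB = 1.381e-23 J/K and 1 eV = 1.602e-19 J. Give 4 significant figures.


Step 1: Compute energy difference dE = E1 - E2 = 0.0561 - 0.6149 = -0.5588 eV
Step 2: Convert to Joules: dE_J = -0.5588 * 1.602e-19 = -8.952e-20 J
Step 3: Compute exponent = -dE_J / (kB * T) = -(-8.952e-20) / (1.381e-23 * 531.0) = 12.21
Step 4: P(E1)/P(E2) = exp(12.21) = 2.003e+05

2.003e+05


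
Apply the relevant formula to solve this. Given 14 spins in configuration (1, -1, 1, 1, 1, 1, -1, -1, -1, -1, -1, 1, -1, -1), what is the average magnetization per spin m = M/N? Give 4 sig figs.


Step 1: Count up spins (+1): 6, down spins (-1): 8
Step 2: Total magnetization M = 6 - 8 = -2
Step 3: m = M/N = -2/14 = -0.1429

-0.1429


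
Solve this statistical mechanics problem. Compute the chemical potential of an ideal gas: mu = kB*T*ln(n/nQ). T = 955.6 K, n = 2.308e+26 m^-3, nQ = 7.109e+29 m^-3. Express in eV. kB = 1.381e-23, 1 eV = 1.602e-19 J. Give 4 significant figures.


Step 1: n/nQ = 2.308e+26/7.109e+29 = 0.0003247
Step 2: ln(n/nQ) = -8.033
Step 3: mu = kB*T*ln(n/nQ) = 1.32e-20*-8.033 = -1.06e-19 J
Step 4: Convert to eV: -1.06e-19/1.602e-19 = -0.6617 eV

-0.6617


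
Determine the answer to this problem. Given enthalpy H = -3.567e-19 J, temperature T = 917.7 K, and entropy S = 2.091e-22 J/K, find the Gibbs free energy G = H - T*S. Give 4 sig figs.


Step 1: T*S = 917.7 * 2.091e-22 = 1.919e-19 J
Step 2: G = H - T*S = -3.567e-19 - 1.919e-19
Step 3: G = -5.486e-19 J

-5.486e-19


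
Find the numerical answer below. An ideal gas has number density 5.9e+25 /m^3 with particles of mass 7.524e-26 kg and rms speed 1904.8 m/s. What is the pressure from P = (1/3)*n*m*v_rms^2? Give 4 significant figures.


Step 1: v_rms^2 = 1904.8^2 = 3.628e+06
Step 2: n*m = 5.9e+25*7.524e-26 = 4.439
Step 3: P = (1/3)*4.439*3.628e+06 = 5.369e+06 Pa

5.369e+06


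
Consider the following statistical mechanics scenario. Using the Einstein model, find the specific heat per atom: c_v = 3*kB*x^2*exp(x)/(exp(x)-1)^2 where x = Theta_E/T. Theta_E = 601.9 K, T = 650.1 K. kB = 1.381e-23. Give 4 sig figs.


Step 1: x = Theta_E/T = 601.9/650.1 = 0.9259
Step 2: x^2 = 0.8572
Step 3: exp(x) = 2.524
Step 4: c_v = 3*1.381e-23*0.8572*2.524/(2.524-1)^2 = 3.859e-23

3.859e-23


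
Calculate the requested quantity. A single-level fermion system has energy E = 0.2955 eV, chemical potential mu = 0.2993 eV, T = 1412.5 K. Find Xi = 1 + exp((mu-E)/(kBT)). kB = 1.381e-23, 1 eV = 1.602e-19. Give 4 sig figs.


Step 1: (mu - E) = 0.2993 - 0.2955 = 0.0038 eV
Step 2: x = (mu-E)*eV/(kB*T) = 0.0038*1.602e-19/(1.381e-23*1412.5) = 0.03121
Step 3: exp(x) = 1.032
Step 4: Xi = 1 + 1.032 = 2.032

2.032


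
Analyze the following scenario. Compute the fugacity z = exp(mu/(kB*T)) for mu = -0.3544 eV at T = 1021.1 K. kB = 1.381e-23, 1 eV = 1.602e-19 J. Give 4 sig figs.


Step 1: Convert mu to Joules: -0.3544*1.602e-19 = -5.677e-20 J
Step 2: kB*T = 1.381e-23*1021.1 = 1.41e-20 J
Step 3: mu/(kB*T) = -4.026
Step 4: z = exp(-4.026) = 0.01784

0.01784


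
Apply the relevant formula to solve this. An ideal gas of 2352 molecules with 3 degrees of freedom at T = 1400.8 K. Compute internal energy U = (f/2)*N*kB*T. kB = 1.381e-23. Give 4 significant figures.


Step 1: f/2 = 3/2 = 1.5
Step 2: N*kB*T = 2352*1.381e-23*1400.8 = 4.55e-17
Step 3: U = 1.5 * 4.55e-17 = 6.825e-17 J

6.825e-17
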